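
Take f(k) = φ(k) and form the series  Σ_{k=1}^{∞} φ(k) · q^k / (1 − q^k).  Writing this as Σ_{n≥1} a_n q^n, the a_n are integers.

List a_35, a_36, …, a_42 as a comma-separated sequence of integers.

q^35  k|35↦φ(k): 35:24 7:6 5:4 1:1  a_35=35
[q^36] φ(1)=1,φ(2)=1,φ(3)=2,φ(4)=2,φ(6)=2,φ(9)=6,φ(12)=4,φ(18)=6,φ(36)=12 ⇒ 36
n=37: 1·37 37·1  φ→[1+36]=37
[q^38] φ(38)=18,φ(19)=18,φ(2)=1,φ(1)=1 ⇒ 38
d|39:{1,3,13,39}  Σφ=1+2+12+24=39
[q^40] φ(1)=1,φ(2)=1,φ(4)=2,φ(5)=4,φ(8)=4,φ(10)=4,φ(20)=8,φ(40)=16 ⇒ 40
[q^41] φ(41)=40,φ(1)=1 ⇒ 41
d|42:{42,21,14,7,6,3,2,1}  Σφ=12+12+6+6+2+2+1+1=42

35, 36, 37, 38, 39, 40, 41, 42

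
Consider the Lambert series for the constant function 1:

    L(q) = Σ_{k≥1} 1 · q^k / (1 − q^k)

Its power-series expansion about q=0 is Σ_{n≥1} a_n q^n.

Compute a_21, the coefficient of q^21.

a_21 = 4

[q^21] f(1)=1,f(3)=1,f(7)=1,f(21)=1 ⇒ 4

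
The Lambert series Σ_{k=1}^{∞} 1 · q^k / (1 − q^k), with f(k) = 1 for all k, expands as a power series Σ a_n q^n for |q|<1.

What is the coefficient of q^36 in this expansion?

[q^36] f(36)=1,f(18)=1,f(12)=1,f(9)=1,f(6)=1,f(4)=1,f(3)=1,f(2)=1,f(1)=1 ⇒ 9

a_36 = 9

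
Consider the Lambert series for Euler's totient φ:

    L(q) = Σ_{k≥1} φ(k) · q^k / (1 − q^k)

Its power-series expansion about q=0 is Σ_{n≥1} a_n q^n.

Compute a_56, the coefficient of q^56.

n=56: 1·56 2·28 4·14 7·8 8·7 14·4 28·2 56·1  φ→[1+1+2+6+4+6+12+24]=56

a_56 = 56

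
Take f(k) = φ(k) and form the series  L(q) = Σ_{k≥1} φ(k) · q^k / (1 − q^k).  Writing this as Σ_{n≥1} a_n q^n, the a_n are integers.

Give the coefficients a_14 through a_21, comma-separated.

n=14: 14·1 7·2 2·7 1·14  φ→[6+6+1+1]=14
[q^15] φ(1)=1,φ(3)=2,φ(5)=4,φ(15)=8 ⇒ 15
n=16: 1·16 2·8 4·4 8·2 16·1  φ→[1+1+2+4+8]=16
[q^17] φ(1)=1,φ(17)=16 ⇒ 17
q^18  k|18↦φ(k): 1:1 2:1 3:2 6:2 9:6 18:6  a_18=18
[q^19] φ(19)=18,φ(1)=1 ⇒ 19
q^20  k|20↦φ(k): 1:1 2:1 4:2 5:4 10:4 20:8  a_20=20
d|21:{21,7,3,1}  Σφ=12+6+2+1=21

14, 15, 16, 17, 18, 19, 20, 21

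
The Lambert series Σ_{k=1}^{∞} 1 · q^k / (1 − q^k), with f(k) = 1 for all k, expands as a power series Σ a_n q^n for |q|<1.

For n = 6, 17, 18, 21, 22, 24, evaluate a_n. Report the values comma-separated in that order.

n=6: 6·1 3·2 2·3 1·6  f→[1+1+1+1]=4
q^17  k|17↦f(k): 1:1 17:1  a_17=2
[q^18] f(18)=1,f(9)=1,f(6)=1,f(3)=1,f(2)=1,f(1)=1 ⇒ 6
d|21:{1,3,7,21}  Σf=1+1+1+1=4
n=22: 1·22 2·11 11·2 22·1  f→[1+1+1+1]=4
d|24:{1,2,3,4,6,8,12,24}  Σf=1+1+1+1+1+1+1+1=8

4, 2, 6, 4, 4, 8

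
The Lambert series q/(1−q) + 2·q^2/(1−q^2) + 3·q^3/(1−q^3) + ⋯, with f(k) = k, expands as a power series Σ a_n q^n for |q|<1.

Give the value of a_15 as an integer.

d|15:{1,3,5,15}  Σf=1+3+5+15=24

a_15 = 24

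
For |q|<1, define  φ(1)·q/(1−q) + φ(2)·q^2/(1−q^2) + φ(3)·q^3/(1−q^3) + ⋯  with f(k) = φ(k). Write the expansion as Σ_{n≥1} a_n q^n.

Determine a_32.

q^32  k|32↦φ(k): 32:16 16:8 8:4 4:2 2:1 1:1  a_32=32

a_32 = 32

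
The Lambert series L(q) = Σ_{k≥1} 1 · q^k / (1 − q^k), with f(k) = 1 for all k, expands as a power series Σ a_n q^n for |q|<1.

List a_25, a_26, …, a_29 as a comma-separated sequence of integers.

n=25: 1·25 5·5 25·1  f→[1+1+1]=3
d|26:{1,2,13,26}  Σf=1+1+1+1=4
q^27  k|27↦f(k): 27:1 9:1 3:1 1:1  a_27=4
n=28: 1·28 2·14 4·7 7·4 14·2 28·1  f→[1+1+1+1+1+1]=6
n=29: 1·29 29·1  f→[1+1]=2

3, 4, 4, 6, 2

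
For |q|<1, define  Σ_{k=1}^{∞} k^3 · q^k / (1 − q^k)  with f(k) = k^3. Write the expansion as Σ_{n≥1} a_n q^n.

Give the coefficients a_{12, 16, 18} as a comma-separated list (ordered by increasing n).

d|12:{1,2,3,4,6,12}  Σf=1+8+27+64+216+1728=2044
d|16:{1,2,4,8,16}  Σf=1+8+64+512+4096=4681
[q^18] f(1)=1,f(2)=8,f(3)=27,f(6)=216,f(9)=729,f(18)=5832 ⇒ 6813

2044, 4681, 6813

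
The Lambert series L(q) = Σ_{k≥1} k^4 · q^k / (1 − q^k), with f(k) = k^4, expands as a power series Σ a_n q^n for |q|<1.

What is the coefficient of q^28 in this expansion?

q^28  k|28↦f(k): 1:1 2:16 4:256 7:2401 14:38416 28:614656  a_28=655746

a_28 = 655746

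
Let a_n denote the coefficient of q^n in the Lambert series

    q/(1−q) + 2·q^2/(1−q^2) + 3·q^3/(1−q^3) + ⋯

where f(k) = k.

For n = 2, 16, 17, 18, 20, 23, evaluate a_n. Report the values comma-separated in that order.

d|2:{2,1}  Σf=2+1=3
n=16: 16·1 8·2 4·4 2·8 1·16  f→[16+8+4+2+1]=31
[q^17] f(1)=1,f(17)=17 ⇒ 18
n=18: 18·1 9·2 6·3 3·6 2·9 1·18  f→[18+9+6+3+2+1]=39
n=20: 20·1 10·2 5·4 4·5 2·10 1·20  f→[20+10+5+4+2+1]=42
n=23: 1·23 23·1  f→[1+23]=24

3, 31, 18, 39, 42, 24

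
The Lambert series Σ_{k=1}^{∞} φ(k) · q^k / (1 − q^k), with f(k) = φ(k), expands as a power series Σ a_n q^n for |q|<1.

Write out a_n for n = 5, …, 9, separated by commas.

d|5:{1,5}  Σφ=1+4=5
[q^6] φ(6)=2,φ(3)=2,φ(2)=1,φ(1)=1 ⇒ 6
q^7  k|7↦φ(k): 7:6 1:1  a_7=7
q^8  k|8↦φ(k): 1:1 2:1 4:2 8:4  a_8=8
[q^9] φ(9)=6,φ(3)=2,φ(1)=1 ⇒ 9

5, 6, 7, 8, 9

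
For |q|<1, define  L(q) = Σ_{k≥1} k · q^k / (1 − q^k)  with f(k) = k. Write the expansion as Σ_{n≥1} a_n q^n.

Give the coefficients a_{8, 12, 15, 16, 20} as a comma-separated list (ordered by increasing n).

15, 28, 24, 31, 42

[q^8] f(1)=1,f(2)=2,f(4)=4,f(8)=8 ⇒ 15
[q^12] f(12)=12,f(6)=6,f(4)=4,f(3)=3,f(2)=2,f(1)=1 ⇒ 28
d|15:{1,3,5,15}  Σf=1+3+5+15=24
d|16:{16,8,4,2,1}  Σf=16+8+4+2+1=31
q^20  k|20↦f(k): 1:1 2:2 4:4 5:5 10:10 20:20  a_20=42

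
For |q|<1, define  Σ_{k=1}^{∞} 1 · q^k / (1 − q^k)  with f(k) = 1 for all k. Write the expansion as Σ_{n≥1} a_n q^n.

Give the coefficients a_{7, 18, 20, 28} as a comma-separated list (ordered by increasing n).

[q^7] f(7)=1,f(1)=1 ⇒ 2
q^18  k|18↦f(k): 18:1 9:1 6:1 3:1 2:1 1:1  a_18=6
d|20:{20,10,5,4,2,1}  Σf=1+1+1+1+1+1=6
d|28:{1,2,4,7,14,28}  Σf=1+1+1+1+1+1=6

2, 6, 6, 6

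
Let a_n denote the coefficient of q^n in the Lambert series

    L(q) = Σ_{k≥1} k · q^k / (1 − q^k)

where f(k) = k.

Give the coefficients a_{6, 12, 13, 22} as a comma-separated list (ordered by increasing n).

12, 28, 14, 36

q^6  k|6↦f(k): 6:6 3:3 2:2 1:1  a_6=12
q^12  k|12↦f(k): 12:12 6:6 4:4 3:3 2:2 1:1  a_12=28
q^13  k|13↦f(k): 13:13 1:1  a_13=14
n=22: 1·22 2·11 11·2 22·1  f→[1+2+11+22]=36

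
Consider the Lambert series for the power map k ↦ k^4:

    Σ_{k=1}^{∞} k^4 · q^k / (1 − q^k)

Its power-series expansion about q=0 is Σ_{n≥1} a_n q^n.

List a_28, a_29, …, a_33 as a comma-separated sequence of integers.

d|28:{1,2,4,7,14,28}  Σf=1+16+256+2401+38416+614656=655746
[q^29] f(1)=1,f(29)=707281 ⇒ 707282
[q^30] f(1)=1,f(2)=16,f(3)=81,f(5)=625,f(6)=1296,f(10)=10000,f(15)=50625,f(30)=810000 ⇒ 872644
q^31  k|31↦f(k): 1:1 31:923521  a_31=923522
n=32: 32·1 16·2 8·4 4·8 2·16 1·32  f→[1048576+65536+4096+256+16+1]=1118481
d|33:{33,11,3,1}  Σf=1185921+14641+81+1=1200644

655746, 707282, 872644, 923522, 1118481, 1200644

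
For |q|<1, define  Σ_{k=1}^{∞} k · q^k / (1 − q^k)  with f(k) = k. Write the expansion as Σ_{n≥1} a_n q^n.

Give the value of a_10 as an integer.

a_10 = 18

n=10: 1·10 2·5 5·2 10·1  f→[1+2+5+10]=18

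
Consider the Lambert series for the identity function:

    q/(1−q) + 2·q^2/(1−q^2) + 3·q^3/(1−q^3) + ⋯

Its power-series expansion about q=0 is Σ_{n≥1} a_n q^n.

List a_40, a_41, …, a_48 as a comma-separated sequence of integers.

90, 42, 96, 44, 84, 78, 72, 48, 124

q^40  k|40↦f(k): 40:40 20:20 10:10 8:8 5:5 4:4 2:2 1:1  a_40=90
n=41: 1·41 41·1  f→[1+41]=42
[q^42] f(42)=42,f(21)=21,f(14)=14,f(7)=7,f(6)=6,f(3)=3,f(2)=2,f(1)=1 ⇒ 96
d|43:{1,43}  Σf=1+43=44
n=44: 1·44 2·22 4·11 11·4 22·2 44·1  f→[1+2+4+11+22+44]=84
n=45: 1·45 3·15 5·9 9·5 15·3 45·1  f→[1+3+5+9+15+45]=78
d|46:{1,2,23,46}  Σf=1+2+23+46=72
[q^47] f(1)=1,f(47)=47 ⇒ 48
[q^48] f(1)=1,f(2)=2,f(3)=3,f(4)=4,f(6)=6,f(8)=8,f(12)=12,f(16)=16,f(24)=24,f(48)=48 ⇒ 124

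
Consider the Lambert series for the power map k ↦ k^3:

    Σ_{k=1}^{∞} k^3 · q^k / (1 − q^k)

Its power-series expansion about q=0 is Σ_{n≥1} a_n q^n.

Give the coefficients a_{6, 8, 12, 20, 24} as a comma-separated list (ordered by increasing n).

n=6: 1·6 2·3 3·2 6·1  f→[1+8+27+216]=252
q^8  k|8↦f(k): 8:512 4:64 2:8 1:1  a_8=585
[q^12] f(12)=1728,f(6)=216,f(4)=64,f(3)=27,f(2)=8,f(1)=1 ⇒ 2044
n=20: 20·1 10·2 5·4 4·5 2·10 1·20  f→[8000+1000+125+64+8+1]=9198
n=24: 24·1 12·2 8·3 6·4 4·6 3·8 2·12 1·24  f→[13824+1728+512+216+64+27+8+1]=16380

252, 585, 2044, 9198, 16380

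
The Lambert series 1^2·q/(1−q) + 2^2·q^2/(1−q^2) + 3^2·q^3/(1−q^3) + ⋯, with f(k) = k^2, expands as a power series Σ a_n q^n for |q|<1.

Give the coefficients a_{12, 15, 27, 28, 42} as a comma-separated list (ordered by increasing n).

q^12  k|12↦f(k): 1:1 2:4 3:9 4:16 6:36 12:144  a_12=210
d|15:{1,3,5,15}  Σf=1+9+25+225=260
[q^27] f(27)=729,f(9)=81,f(3)=9,f(1)=1 ⇒ 820
d|28:{28,14,7,4,2,1}  Σf=784+196+49+16+4+1=1050
q^42  k|42↦f(k): 42:1764 21:441 14:196 7:49 6:36 3:9 2:4 1:1  a_42=2500

210, 260, 820, 1050, 2500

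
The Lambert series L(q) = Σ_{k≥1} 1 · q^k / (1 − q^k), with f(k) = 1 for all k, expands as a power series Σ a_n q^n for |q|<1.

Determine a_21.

a_21 = 4

q^21  k|21↦f(k): 21:1 7:1 3:1 1:1  a_21=4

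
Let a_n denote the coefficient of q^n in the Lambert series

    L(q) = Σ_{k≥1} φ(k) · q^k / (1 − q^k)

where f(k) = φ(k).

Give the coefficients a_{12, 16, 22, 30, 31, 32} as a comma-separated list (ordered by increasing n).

q^12  k|12↦φ(k): 12:4 6:2 4:2 3:2 2:1 1:1  a_12=12
q^16  k|16↦φ(k): 16:8 8:4 4:2 2:1 1:1  a_16=16
q^22  k|22↦φ(k): 1:1 2:1 11:10 22:10  a_22=22
d|30:{1,2,3,5,6,10,15,30}  Σφ=1+1+2+4+2+4+8+8=30
q^31  k|31↦φ(k): 31:30 1:1  a_31=31
[q^32] φ(1)=1,φ(2)=1,φ(4)=2,φ(8)=4,φ(16)=8,φ(32)=16 ⇒ 32

12, 16, 22, 30, 31, 32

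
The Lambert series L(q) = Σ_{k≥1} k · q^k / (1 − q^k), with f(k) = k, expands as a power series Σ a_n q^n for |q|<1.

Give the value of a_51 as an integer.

a_51 = 72

[q^51] f(51)=51,f(17)=17,f(3)=3,f(1)=1 ⇒ 72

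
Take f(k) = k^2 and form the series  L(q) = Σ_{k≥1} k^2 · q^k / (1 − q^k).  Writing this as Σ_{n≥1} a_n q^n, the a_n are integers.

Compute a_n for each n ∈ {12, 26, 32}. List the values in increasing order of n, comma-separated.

210, 850, 1365

[q^12] f(1)=1,f(2)=4,f(3)=9,f(4)=16,f(6)=36,f(12)=144 ⇒ 210
q^26  k|26↦f(k): 1:1 2:4 13:169 26:676  a_26=850
q^32  k|32↦f(k): 32:1024 16:256 8:64 4:16 2:4 1:1  a_32=1365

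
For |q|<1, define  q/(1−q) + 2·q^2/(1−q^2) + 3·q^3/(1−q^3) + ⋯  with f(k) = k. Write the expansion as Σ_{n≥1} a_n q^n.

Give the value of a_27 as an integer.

[q^27] f(1)=1,f(3)=3,f(9)=9,f(27)=27 ⇒ 40

a_27 = 40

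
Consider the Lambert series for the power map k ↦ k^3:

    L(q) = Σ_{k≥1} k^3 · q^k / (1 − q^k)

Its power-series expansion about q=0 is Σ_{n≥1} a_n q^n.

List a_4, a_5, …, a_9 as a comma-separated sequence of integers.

[q^4] f(1)=1,f(2)=8,f(4)=64 ⇒ 73
d|5:{5,1}  Σf=125+1=126
d|6:{1,2,3,6}  Σf=1+8+27+216=252
n=7: 7·1 1·7  f→[343+1]=344
n=8: 8·1 4·2 2·4 1·8  f→[512+64+8+1]=585
n=9: 1·9 3·3 9·1  f→[1+27+729]=757

73, 126, 252, 344, 585, 757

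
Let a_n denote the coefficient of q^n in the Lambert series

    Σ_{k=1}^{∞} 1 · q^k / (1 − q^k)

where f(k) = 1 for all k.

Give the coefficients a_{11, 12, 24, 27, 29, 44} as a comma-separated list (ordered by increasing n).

2, 6, 8, 4, 2, 6

q^11  k|11↦f(k): 1:1 11:1  a_11=2
[q^12] f(1)=1,f(2)=1,f(3)=1,f(4)=1,f(6)=1,f(12)=1 ⇒ 6
[q^24] f(1)=1,f(2)=1,f(3)=1,f(4)=1,f(6)=1,f(8)=1,f(12)=1,f(24)=1 ⇒ 8
[q^27] f(27)=1,f(9)=1,f(3)=1,f(1)=1 ⇒ 4
q^29  k|29↦f(k): 29:1 1:1  a_29=2
n=44: 44·1 22·2 11·4 4·11 2·22 1·44  f→[1+1+1+1+1+1]=6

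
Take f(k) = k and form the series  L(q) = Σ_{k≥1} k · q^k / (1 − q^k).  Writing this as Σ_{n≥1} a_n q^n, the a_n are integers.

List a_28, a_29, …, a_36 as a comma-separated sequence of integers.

[q^28] f(1)=1,f(2)=2,f(4)=4,f(7)=7,f(14)=14,f(28)=28 ⇒ 56
[q^29] f(1)=1,f(29)=29 ⇒ 30
q^30  k|30↦f(k): 1:1 2:2 3:3 5:5 6:6 10:10 15:15 30:30  a_30=72
d|31:{31,1}  Σf=31+1=32
d|32:{1,2,4,8,16,32}  Σf=1+2+4+8+16+32=63
q^33  k|33↦f(k): 33:33 11:11 3:3 1:1  a_33=48
d|34:{34,17,2,1}  Σf=34+17+2+1=54
n=35: 1·35 5·7 7·5 35·1  f→[1+5+7+35]=48
d|36:{36,18,12,9,6,4,3,2,1}  Σf=36+18+12+9+6+4+3+2+1=91

56, 30, 72, 32, 63, 48, 54, 48, 91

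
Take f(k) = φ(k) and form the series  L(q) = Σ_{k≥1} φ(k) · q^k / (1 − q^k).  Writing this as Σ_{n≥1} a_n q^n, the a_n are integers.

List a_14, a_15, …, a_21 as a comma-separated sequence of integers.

q^14  k|14↦φ(k): 14:6 7:6 2:1 1:1  a_14=14
q^15  k|15↦φ(k): 1:1 3:2 5:4 15:8  a_15=15
d|16:{1,2,4,8,16}  Σφ=1+1+2+4+8=16
[q^17] φ(17)=16,φ(1)=1 ⇒ 17
d|18:{1,2,3,6,9,18}  Σφ=1+1+2+2+6+6=18
n=19: 1·19 19·1  φ→[1+18]=19
[q^20] φ(20)=8,φ(10)=4,φ(5)=4,φ(4)=2,φ(2)=1,φ(1)=1 ⇒ 20
d|21:{21,7,3,1}  Σφ=12+6+2+1=21

14, 15, 16, 17, 18, 19, 20, 21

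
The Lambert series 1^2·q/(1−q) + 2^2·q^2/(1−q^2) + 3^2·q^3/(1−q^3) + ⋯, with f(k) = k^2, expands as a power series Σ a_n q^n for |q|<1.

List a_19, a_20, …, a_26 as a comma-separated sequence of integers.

362, 546, 500, 610, 530, 850, 651, 850

n=19: 19·1 1·19  f→[361+1]=362
q^20  k|20↦f(k): 20:400 10:100 5:25 4:16 2:4 1:1  a_20=546
n=21: 21·1 7·3 3·7 1·21  f→[441+49+9+1]=500
d|22:{1,2,11,22}  Σf=1+4+121+484=610
d|23:{1,23}  Σf=1+529=530
d|24:{1,2,3,4,6,8,12,24}  Σf=1+4+9+16+36+64+144+576=850
d|25:{1,5,25}  Σf=1+25+625=651
[q^26] f(26)=676,f(13)=169,f(2)=4,f(1)=1 ⇒ 850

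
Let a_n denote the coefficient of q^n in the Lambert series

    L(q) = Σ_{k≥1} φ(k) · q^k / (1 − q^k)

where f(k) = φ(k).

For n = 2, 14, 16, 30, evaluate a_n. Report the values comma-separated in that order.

n=2: 2·1 1·2  φ→[1+1]=2
[q^14] φ(1)=1,φ(2)=1,φ(7)=6,φ(14)=6 ⇒ 14
d|16:{1,2,4,8,16}  Σφ=1+1+2+4+8=16
d|30:{1,2,3,5,6,10,15,30}  Σφ=1+1+2+4+2+4+8+8=30

2, 14, 16, 30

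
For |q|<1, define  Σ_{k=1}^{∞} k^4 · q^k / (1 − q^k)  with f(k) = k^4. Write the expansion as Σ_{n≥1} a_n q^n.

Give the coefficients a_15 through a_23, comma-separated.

51332, 69905, 83522, 112931, 130322, 170898, 196964, 248914, 279842

d|15:{1,3,5,15}  Σf=1+81+625+50625=51332
d|16:{1,2,4,8,16}  Σf=1+16+256+4096+65536=69905
[q^17] f(1)=1,f(17)=83521 ⇒ 83522
n=18: 1·18 2·9 3·6 6·3 9·2 18·1  f→[1+16+81+1296+6561+104976]=112931
d|19:{1,19}  Σf=1+130321=130322
q^20  k|20↦f(k): 20:160000 10:10000 5:625 4:256 2:16 1:1  a_20=170898
q^21  k|21↦f(k): 21:194481 7:2401 3:81 1:1  a_21=196964
d|22:{22,11,2,1}  Σf=234256+14641+16+1=248914
q^23  k|23↦f(k): 23:279841 1:1  a_23=279842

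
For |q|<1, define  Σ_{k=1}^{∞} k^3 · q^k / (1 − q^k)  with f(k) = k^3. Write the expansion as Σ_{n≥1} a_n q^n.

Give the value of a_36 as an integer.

a_36 = 55261

[q^36] f(36)=46656,f(18)=5832,f(12)=1728,f(9)=729,f(6)=216,f(4)=64,f(3)=27,f(2)=8,f(1)=1 ⇒ 55261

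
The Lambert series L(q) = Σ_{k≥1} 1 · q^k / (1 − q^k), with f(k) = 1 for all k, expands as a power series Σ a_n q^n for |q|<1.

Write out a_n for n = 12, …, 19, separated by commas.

q^12  k|12↦f(k): 12:1 6:1 4:1 3:1 2:1 1:1  a_12=6
[q^13] f(13)=1,f(1)=1 ⇒ 2
d|14:{14,7,2,1}  Σf=1+1+1+1=4
[q^15] f(1)=1,f(3)=1,f(5)=1,f(15)=1 ⇒ 4
d|16:{1,2,4,8,16}  Σf=1+1+1+1+1=5
d|17:{1,17}  Σf=1+1=2
d|18:{18,9,6,3,2,1}  Σf=1+1+1+1+1+1=6
d|19:{19,1}  Σf=1+1=2

6, 2, 4, 4, 5, 2, 6, 2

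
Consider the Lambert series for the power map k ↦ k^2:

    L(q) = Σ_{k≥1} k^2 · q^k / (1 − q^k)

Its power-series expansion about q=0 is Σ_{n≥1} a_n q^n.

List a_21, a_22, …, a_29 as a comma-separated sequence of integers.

500, 610, 530, 850, 651, 850, 820, 1050, 842

d|21:{21,7,3,1}  Σf=441+49+9+1=500
n=22: 22·1 11·2 2·11 1·22  f→[484+121+4+1]=610
q^23  k|23↦f(k): 23:529 1:1  a_23=530
q^24  k|24↦f(k): 1:1 2:4 3:9 4:16 6:36 8:64 12:144 24:576  a_24=850
n=25: 25·1 5·5 1·25  f→[625+25+1]=651
d|26:{1,2,13,26}  Σf=1+4+169+676=850
q^27  k|27↦f(k): 1:1 3:9 9:81 27:729  a_27=820
[q^28] f(1)=1,f(2)=4,f(4)=16,f(7)=49,f(14)=196,f(28)=784 ⇒ 1050
[q^29] f(1)=1,f(29)=841 ⇒ 842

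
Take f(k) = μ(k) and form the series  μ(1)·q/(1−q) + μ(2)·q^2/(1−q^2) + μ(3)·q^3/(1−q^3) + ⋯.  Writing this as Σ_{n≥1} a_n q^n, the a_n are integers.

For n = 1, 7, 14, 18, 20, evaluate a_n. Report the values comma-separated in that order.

q^1  k|1↦μ(k): 1:1  a_1=1
d|7:{1,7}  Σμ=1+(-1)=0
[q^14] μ(1)=1,μ(2)=-1,μ(7)=-1,μ(14)=1 ⇒ 0
n=18: 18·1 9·2 6·3 3·6 2·9 1·18  μ→[0+0+1+(-1)+(-1)+1]=0
n=20: 20·1 10·2 5·4 4·5 2·10 1·20  μ→[0+1+(-1)+0+(-1)+1]=0

1, 0, 0, 0, 0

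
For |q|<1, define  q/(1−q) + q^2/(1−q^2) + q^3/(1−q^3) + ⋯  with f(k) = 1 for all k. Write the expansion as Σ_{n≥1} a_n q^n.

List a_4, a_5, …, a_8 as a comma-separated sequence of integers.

[q^4] f(4)=1,f(2)=1,f(1)=1 ⇒ 3
d|5:{1,5}  Σf=1+1=2
[q^6] f(6)=1,f(3)=1,f(2)=1,f(1)=1 ⇒ 4
d|7:{1,7}  Σf=1+1=2
d|8:{1,2,4,8}  Σf=1+1+1+1=4

3, 2, 4, 2, 4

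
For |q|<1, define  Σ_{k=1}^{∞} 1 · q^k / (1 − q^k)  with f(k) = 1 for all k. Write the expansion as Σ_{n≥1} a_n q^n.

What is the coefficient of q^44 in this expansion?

a_44 = 6

[q^44] f(1)=1,f(2)=1,f(4)=1,f(11)=1,f(22)=1,f(44)=1 ⇒ 6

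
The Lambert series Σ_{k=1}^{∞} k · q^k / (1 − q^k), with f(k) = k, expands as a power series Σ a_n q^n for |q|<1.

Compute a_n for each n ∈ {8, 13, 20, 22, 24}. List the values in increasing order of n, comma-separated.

[q^8] f(8)=8,f(4)=4,f(2)=2,f(1)=1 ⇒ 15
n=13: 13·1 1·13  f→[13+1]=14
[q^20] f(1)=1,f(2)=2,f(4)=4,f(5)=5,f(10)=10,f(20)=20 ⇒ 42
d|22:{22,11,2,1}  Σf=22+11+2+1=36
d|24:{24,12,8,6,4,3,2,1}  Σf=24+12+8+6+4+3+2+1=60

15, 14, 42, 36, 60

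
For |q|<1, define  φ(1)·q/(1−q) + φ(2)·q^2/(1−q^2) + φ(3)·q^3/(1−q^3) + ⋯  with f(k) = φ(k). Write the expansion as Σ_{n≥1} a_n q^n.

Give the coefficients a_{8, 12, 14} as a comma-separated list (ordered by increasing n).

n=8: 8·1 4·2 2·4 1·8  φ→[4+2+1+1]=8
q^12  k|12↦φ(k): 12:4 6:2 4:2 3:2 2:1 1:1  a_12=12
n=14: 14·1 7·2 2·7 1·14  φ→[6+6+1+1]=14

8, 12, 14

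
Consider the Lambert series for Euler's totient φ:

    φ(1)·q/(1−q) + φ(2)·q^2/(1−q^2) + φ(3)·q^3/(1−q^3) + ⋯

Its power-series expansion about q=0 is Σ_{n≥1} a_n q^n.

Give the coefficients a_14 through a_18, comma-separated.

[q^14] φ(1)=1,φ(2)=1,φ(7)=6,φ(14)=6 ⇒ 14
q^15  k|15↦φ(k): 15:8 5:4 3:2 1:1  a_15=15
d|16:{1,2,4,8,16}  Σφ=1+1+2+4+8=16
n=17: 1·17 17·1  φ→[1+16]=17
n=18: 18·1 9·2 6·3 3·6 2·9 1·18  φ→[6+6+2+2+1+1]=18

14, 15, 16, 17, 18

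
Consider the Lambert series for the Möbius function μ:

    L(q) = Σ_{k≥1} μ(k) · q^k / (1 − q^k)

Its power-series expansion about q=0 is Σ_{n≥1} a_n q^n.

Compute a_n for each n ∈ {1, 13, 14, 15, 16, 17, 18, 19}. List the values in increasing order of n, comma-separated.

1, 0, 0, 0, 0, 0, 0, 0

n=1: 1·1  μ→[1]=1
d|13:{1,13}  Σμ=1+(-1)=0
[q^14] μ(1)=1,μ(2)=-1,μ(7)=-1,μ(14)=1 ⇒ 0
[q^15] μ(15)=1,μ(5)=-1,μ(3)=-1,μ(1)=1 ⇒ 0
[q^16] μ(16)=0,μ(8)=0,μ(4)=0,μ(2)=-1,μ(1)=1 ⇒ 0
[q^17] μ(17)=-1,μ(1)=1 ⇒ 0
n=18: 18·1 9·2 6·3 3·6 2·9 1·18  μ→[0+0+1+(-1)+(-1)+1]=0
d|19:{19,1}  Σμ=(-1)+1=0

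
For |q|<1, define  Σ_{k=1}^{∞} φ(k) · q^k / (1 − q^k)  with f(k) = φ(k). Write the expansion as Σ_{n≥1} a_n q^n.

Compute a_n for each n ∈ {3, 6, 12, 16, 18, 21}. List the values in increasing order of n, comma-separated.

[q^3] φ(3)=2,φ(1)=1 ⇒ 3
q^6  k|6↦φ(k): 1:1 2:1 3:2 6:2  a_6=6
q^12  k|12↦φ(k): 1:1 2:1 3:2 4:2 6:2 12:4  a_12=12
q^16  k|16↦φ(k): 1:1 2:1 4:2 8:4 16:8  a_16=16
n=18: 1·18 2·9 3·6 6·3 9·2 18·1  φ→[1+1+2+2+6+6]=18
n=21: 21·1 7·3 3·7 1·21  φ→[12+6+2+1]=21

3, 6, 12, 16, 18, 21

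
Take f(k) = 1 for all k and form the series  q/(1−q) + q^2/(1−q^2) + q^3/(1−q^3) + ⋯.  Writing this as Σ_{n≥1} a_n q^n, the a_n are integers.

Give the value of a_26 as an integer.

n=26: 1·26 2·13 13·2 26·1  f→[1+1+1+1]=4

a_26 = 4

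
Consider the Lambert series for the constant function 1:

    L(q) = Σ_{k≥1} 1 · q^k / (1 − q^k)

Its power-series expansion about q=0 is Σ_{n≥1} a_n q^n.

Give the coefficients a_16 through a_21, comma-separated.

q^16  k|16↦f(k): 16:1 8:1 4:1 2:1 1:1  a_16=5
d|17:{17,1}  Σf=1+1=2
[q^18] f(18)=1,f(9)=1,f(6)=1,f(3)=1,f(2)=1,f(1)=1 ⇒ 6
[q^19] f(19)=1,f(1)=1 ⇒ 2
d|20:{20,10,5,4,2,1}  Σf=1+1+1+1+1+1=6
[q^21] f(1)=1,f(3)=1,f(7)=1,f(21)=1 ⇒ 4

5, 2, 6, 2, 6, 4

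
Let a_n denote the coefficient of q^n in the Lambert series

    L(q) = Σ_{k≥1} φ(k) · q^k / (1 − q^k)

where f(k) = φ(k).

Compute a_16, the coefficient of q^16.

d|16:{16,8,4,2,1}  Σφ=8+4+2+1+1=16

a_16 = 16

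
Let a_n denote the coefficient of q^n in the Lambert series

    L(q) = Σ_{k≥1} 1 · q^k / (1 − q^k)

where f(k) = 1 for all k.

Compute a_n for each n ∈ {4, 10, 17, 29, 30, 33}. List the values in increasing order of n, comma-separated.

3, 4, 2, 2, 8, 4

q^4  k|4↦f(k): 4:1 2:1 1:1  a_4=3
n=10: 1·10 2·5 5·2 10·1  f→[1+1+1+1]=4
n=17: 1·17 17·1  f→[1+1]=2
[q^29] f(1)=1,f(29)=1 ⇒ 2
[q^30] f(1)=1,f(2)=1,f(3)=1,f(5)=1,f(6)=1,f(10)=1,f(15)=1,f(30)=1 ⇒ 8
[q^33] f(33)=1,f(11)=1,f(3)=1,f(1)=1 ⇒ 4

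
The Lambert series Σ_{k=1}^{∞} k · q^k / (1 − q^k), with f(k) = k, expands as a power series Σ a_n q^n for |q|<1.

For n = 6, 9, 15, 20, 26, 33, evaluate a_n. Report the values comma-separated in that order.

12, 13, 24, 42, 42, 48

n=6: 6·1 3·2 2·3 1·6  f→[6+3+2+1]=12
n=9: 1·9 3·3 9·1  f→[1+3+9]=13
d|15:{1,3,5,15}  Σf=1+3+5+15=24
q^20  k|20↦f(k): 20:20 10:10 5:5 4:4 2:2 1:1  a_20=42
d|26:{1,2,13,26}  Σf=1+2+13+26=42
[q^33] f(33)=33,f(11)=11,f(3)=3,f(1)=1 ⇒ 48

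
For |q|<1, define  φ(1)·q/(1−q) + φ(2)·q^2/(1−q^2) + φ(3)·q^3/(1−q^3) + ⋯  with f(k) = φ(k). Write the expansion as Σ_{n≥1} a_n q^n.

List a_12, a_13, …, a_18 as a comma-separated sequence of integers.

d|12:{12,6,4,3,2,1}  Σφ=4+2+2+2+1+1=12
q^13  k|13↦φ(k): 1:1 13:12  a_13=13
q^14  k|14↦φ(k): 1:1 2:1 7:6 14:6  a_14=14
[q^15] φ(1)=1,φ(3)=2,φ(5)=4,φ(15)=8 ⇒ 15
q^16  k|16↦φ(k): 1:1 2:1 4:2 8:4 16:8  a_16=16
n=17: 1·17 17·1  φ→[1+16]=17
n=18: 1·18 2·9 3·6 6·3 9·2 18·1  φ→[1+1+2+2+6+6]=18

12, 13, 14, 15, 16, 17, 18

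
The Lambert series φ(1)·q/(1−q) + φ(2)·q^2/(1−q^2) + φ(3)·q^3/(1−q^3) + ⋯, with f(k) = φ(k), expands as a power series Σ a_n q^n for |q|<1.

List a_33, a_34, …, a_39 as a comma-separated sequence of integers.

[q^33] φ(1)=1,φ(3)=2,φ(11)=10,φ(33)=20 ⇒ 33
q^34  k|34↦φ(k): 1:1 2:1 17:16 34:16  a_34=34
n=35: 35·1 7·5 5·7 1·35  φ→[24+6+4+1]=35
[q^36] φ(1)=1,φ(2)=1,φ(3)=2,φ(4)=2,φ(6)=2,φ(9)=6,φ(12)=4,φ(18)=6,φ(36)=12 ⇒ 36
q^37  k|37↦φ(k): 37:36 1:1  a_37=37
q^38  k|38↦φ(k): 1:1 2:1 19:18 38:18  a_38=38
d|39:{39,13,3,1}  Σφ=24+12+2+1=39

33, 34, 35, 36, 37, 38, 39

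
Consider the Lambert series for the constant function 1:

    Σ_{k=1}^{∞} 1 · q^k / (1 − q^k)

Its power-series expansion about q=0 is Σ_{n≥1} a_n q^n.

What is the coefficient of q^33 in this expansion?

n=33: 33·1 11·3 3·11 1·33  f→[1+1+1+1]=4

a_33 = 4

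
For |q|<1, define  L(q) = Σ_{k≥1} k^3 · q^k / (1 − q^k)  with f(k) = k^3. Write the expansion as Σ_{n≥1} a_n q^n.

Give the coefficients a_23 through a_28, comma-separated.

12168, 16380, 15751, 19782, 20440, 25112

[q^23] f(1)=1,f(23)=12167 ⇒ 12168
q^24  k|24↦f(k): 1:1 2:8 3:27 4:64 6:216 8:512 12:1728 24:13824  a_24=16380
[q^25] f(1)=1,f(5)=125,f(25)=15625 ⇒ 15751
q^26  k|26↦f(k): 26:17576 13:2197 2:8 1:1  a_26=19782
[q^27] f(27)=19683,f(9)=729,f(3)=27,f(1)=1 ⇒ 20440
[q^28] f(1)=1,f(2)=8,f(4)=64,f(7)=343,f(14)=2744,f(28)=21952 ⇒ 25112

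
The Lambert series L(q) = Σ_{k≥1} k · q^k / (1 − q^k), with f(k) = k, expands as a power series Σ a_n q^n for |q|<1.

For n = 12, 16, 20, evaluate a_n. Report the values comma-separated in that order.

d|12:{1,2,3,4,6,12}  Σf=1+2+3+4+6+12=28
d|16:{1,2,4,8,16}  Σf=1+2+4+8+16=31
d|20:{20,10,5,4,2,1}  Σf=20+10+5+4+2+1=42

28, 31, 42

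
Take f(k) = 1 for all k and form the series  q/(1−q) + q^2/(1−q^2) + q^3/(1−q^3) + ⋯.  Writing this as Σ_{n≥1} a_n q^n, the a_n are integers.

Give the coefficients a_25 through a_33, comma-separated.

3, 4, 4, 6, 2, 8, 2, 6, 4

d|25:{1,5,25}  Σf=1+1+1=3
n=26: 1·26 2·13 13·2 26·1  f→[1+1+1+1]=4
[q^27] f(1)=1,f(3)=1,f(9)=1,f(27)=1 ⇒ 4
d|28:{28,14,7,4,2,1}  Σf=1+1+1+1+1+1=6
[q^29] f(1)=1,f(29)=1 ⇒ 2
n=30: 1·30 2·15 3·10 5·6 6·5 10·3 15·2 30·1  f→[1+1+1+1+1+1+1+1]=8
n=31: 1·31 31·1  f→[1+1]=2
n=32: 1·32 2·16 4·8 8·4 16·2 32·1  f→[1+1+1+1+1+1]=6
[q^33] f(1)=1,f(3)=1,f(11)=1,f(33)=1 ⇒ 4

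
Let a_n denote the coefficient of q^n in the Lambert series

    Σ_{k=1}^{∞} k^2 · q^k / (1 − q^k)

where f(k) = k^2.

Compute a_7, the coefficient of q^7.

[q^7] f(7)=49,f(1)=1 ⇒ 50

a_7 = 50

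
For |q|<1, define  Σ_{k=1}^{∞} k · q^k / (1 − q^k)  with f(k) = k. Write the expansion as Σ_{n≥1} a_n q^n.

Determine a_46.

a_46 = 72

d|46:{1,2,23,46}  Σf=1+2+23+46=72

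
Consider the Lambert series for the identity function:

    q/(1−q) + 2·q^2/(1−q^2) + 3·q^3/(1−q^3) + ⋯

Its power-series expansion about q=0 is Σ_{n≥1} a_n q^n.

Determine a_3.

d|3:{1,3}  Σf=1+3=4

a_3 = 4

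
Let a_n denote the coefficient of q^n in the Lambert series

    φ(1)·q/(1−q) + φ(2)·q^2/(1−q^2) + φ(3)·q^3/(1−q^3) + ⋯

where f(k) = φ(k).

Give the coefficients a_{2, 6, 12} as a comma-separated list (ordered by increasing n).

[q^2] φ(1)=1,φ(2)=1 ⇒ 2
n=6: 6·1 3·2 2·3 1·6  φ→[2+2+1+1]=6
[q^12] φ(12)=4,φ(6)=2,φ(4)=2,φ(3)=2,φ(2)=1,φ(1)=1 ⇒ 12

2, 6, 12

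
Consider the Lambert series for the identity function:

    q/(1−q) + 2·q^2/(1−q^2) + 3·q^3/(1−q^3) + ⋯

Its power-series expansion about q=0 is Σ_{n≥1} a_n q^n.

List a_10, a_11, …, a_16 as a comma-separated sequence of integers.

18, 12, 28, 14, 24, 24, 31

q^10  k|10↦f(k): 1:1 2:2 5:5 10:10  a_10=18
n=11: 1·11 11·1  f→[1+11]=12
d|12:{1,2,3,4,6,12}  Σf=1+2+3+4+6+12=28
q^13  k|13↦f(k): 1:1 13:13  a_13=14
d|14:{14,7,2,1}  Σf=14+7+2+1=24
n=15: 1·15 3·5 5·3 15·1  f→[1+3+5+15]=24
q^16  k|16↦f(k): 1:1 2:2 4:4 8:8 16:16  a_16=31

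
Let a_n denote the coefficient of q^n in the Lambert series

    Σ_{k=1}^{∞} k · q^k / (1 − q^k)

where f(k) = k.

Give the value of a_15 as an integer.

d|15:{1,3,5,15}  Σf=1+3+5+15=24

a_15 = 24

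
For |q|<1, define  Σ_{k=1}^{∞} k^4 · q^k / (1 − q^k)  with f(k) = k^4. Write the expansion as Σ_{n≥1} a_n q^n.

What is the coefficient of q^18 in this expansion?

n=18: 18·1 9·2 6·3 3·6 2·9 1·18  f→[104976+6561+1296+81+16+1]=112931

a_18 = 112931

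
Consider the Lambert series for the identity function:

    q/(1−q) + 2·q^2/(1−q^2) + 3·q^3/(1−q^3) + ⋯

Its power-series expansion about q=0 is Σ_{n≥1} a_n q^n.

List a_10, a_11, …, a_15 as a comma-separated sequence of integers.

d|10:{1,2,5,10}  Σf=1+2+5+10=18
[q^11] f(1)=1,f(11)=11 ⇒ 12
d|12:{1,2,3,4,6,12}  Σf=1+2+3+4+6+12=28
q^13  k|13↦f(k): 1:1 13:13  a_13=14
d|14:{14,7,2,1}  Σf=14+7+2+1=24
d|15:{15,5,3,1}  Σf=15+5+3+1=24

18, 12, 28, 14, 24, 24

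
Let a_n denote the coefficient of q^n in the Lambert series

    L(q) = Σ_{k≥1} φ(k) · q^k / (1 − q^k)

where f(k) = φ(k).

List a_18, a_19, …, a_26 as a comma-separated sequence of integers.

d|18:{18,9,6,3,2,1}  Σφ=6+6+2+2+1+1=18
n=19: 1·19 19·1  φ→[1+18]=19
q^20  k|20↦φ(k): 20:8 10:4 5:4 4:2 2:1 1:1  a_20=20
d|21:{1,3,7,21}  Σφ=1+2+6+12=21
n=22: 22·1 11·2 2·11 1·22  φ→[10+10+1+1]=22
[q^23] φ(23)=22,φ(1)=1 ⇒ 23
n=24: 24·1 12·2 8·3 6·4 4·6 3·8 2·12 1·24  φ→[8+4+4+2+2+2+1+1]=24
n=25: 25·1 5·5 1·25  φ→[20+4+1]=25
d|26:{26,13,2,1}  Σφ=12+12+1+1=26

18, 19, 20, 21, 22, 23, 24, 25, 26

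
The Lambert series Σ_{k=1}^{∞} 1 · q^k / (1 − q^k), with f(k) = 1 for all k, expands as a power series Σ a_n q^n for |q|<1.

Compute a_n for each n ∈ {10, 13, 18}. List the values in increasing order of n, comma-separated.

n=10: 10·1 5·2 2·5 1·10  f→[1+1+1+1]=4
[q^13] f(1)=1,f(13)=1 ⇒ 2
[q^18] f(18)=1,f(9)=1,f(6)=1,f(3)=1,f(2)=1,f(1)=1 ⇒ 6

4, 2, 6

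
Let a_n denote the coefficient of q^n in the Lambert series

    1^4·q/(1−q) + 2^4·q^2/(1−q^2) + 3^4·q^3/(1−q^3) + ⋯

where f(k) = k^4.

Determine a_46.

n=46: 46·1 23·2 2·23 1·46  f→[4477456+279841+16+1]=4757314

a_46 = 4757314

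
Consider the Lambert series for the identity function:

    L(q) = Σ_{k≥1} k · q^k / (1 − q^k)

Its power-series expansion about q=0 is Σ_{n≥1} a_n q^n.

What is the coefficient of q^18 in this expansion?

q^18  k|18↦f(k): 18:18 9:9 6:6 3:3 2:2 1:1  a_18=39

a_18 = 39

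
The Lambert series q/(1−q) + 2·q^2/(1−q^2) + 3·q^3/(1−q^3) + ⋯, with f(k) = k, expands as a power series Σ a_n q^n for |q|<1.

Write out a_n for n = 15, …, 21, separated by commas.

[q^15] f(1)=1,f(3)=3,f(5)=5,f(15)=15 ⇒ 24
n=16: 1·16 2·8 4·4 8·2 16·1  f→[1+2+4+8+16]=31
q^17  k|17↦f(k): 1:1 17:17  a_17=18
[q^18] f(18)=18,f(9)=9,f(6)=6,f(3)=3,f(2)=2,f(1)=1 ⇒ 39
d|19:{1,19}  Σf=1+19=20
[q^20] f(20)=20,f(10)=10,f(5)=5,f(4)=4,f(2)=2,f(1)=1 ⇒ 42
[q^21] f(21)=21,f(7)=7,f(3)=3,f(1)=1 ⇒ 32

24, 31, 18, 39, 20, 42, 32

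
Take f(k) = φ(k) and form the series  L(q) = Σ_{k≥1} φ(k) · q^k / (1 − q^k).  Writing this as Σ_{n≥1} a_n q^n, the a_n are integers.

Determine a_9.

[q^9] φ(9)=6,φ(3)=2,φ(1)=1 ⇒ 9

a_9 = 9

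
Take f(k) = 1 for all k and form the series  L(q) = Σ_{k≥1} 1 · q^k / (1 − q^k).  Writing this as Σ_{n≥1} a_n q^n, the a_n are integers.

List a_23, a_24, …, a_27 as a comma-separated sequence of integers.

2, 8, 3, 4, 4

[q^23] f(23)=1,f(1)=1 ⇒ 2
q^24  k|24↦f(k): 1:1 2:1 3:1 4:1 6:1 8:1 12:1 24:1  a_24=8
n=25: 1·25 5·5 25·1  f→[1+1+1]=3
[q^26] f(1)=1,f(2)=1,f(13)=1,f(26)=1 ⇒ 4
q^27  k|27↦f(k): 1:1 3:1 9:1 27:1  a_27=4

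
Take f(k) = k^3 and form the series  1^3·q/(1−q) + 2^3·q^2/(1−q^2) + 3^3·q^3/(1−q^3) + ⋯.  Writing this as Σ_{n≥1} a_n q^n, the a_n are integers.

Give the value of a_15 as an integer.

a_15 = 3528

n=15: 1·15 3·5 5·3 15·1  f→[1+27+125+3375]=3528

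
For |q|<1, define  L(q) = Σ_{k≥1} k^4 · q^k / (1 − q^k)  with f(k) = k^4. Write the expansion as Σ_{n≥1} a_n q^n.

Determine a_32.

d|32:{32,16,8,4,2,1}  Σf=1048576+65536+4096+256+16+1=1118481

a_32 = 1118481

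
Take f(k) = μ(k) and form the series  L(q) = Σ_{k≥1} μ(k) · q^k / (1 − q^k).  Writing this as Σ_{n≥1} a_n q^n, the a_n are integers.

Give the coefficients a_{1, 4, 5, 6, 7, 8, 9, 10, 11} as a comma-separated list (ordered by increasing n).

1, 0, 0, 0, 0, 0, 0, 0, 0

[q^1] μ(1)=1 ⇒ 1
d|4:{4,2,1}  Σμ=0+(-1)+1=0
[q^5] μ(1)=1,μ(5)=-1 ⇒ 0
[q^6] μ(6)=1,μ(3)=-1,μ(2)=-1,μ(1)=1 ⇒ 0
n=7: 1·7 7·1  μ→[1+(-1)]=0
d|8:{8,4,2,1}  Σμ=0+0+(-1)+1=0
[q^9] μ(9)=0,μ(3)=-1,μ(1)=1 ⇒ 0
d|10:{10,5,2,1}  Σμ=1+(-1)+(-1)+1=0
q^11  k|11↦μ(k): 11:-1 1:1  a_11=0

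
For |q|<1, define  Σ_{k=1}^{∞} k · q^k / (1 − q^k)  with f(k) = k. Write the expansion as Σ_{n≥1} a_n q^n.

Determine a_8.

a_8 = 15

q^8  k|8↦f(k): 8:8 4:4 2:2 1:1  a_8=15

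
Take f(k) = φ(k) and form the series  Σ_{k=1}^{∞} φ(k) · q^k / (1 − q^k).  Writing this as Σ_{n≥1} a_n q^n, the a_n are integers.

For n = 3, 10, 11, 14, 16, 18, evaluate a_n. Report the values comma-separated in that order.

[q^3] φ(3)=2,φ(1)=1 ⇒ 3
d|10:{1,2,5,10}  Σφ=1+1+4+4=10
d|11:{1,11}  Σφ=1+10=11
q^14  k|14↦φ(k): 1:1 2:1 7:6 14:6  a_14=14
n=16: 1·16 2·8 4·4 8·2 16·1  φ→[1+1+2+4+8]=16
n=18: 18·1 9·2 6·3 3·6 2·9 1·18  φ→[6+6+2+2+1+1]=18

3, 10, 11, 14, 16, 18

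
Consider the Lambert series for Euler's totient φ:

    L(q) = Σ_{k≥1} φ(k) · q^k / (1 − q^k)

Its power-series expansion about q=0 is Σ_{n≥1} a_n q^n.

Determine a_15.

n=15: 1·15 3·5 5·3 15·1  φ→[1+2+4+8]=15

a_15 = 15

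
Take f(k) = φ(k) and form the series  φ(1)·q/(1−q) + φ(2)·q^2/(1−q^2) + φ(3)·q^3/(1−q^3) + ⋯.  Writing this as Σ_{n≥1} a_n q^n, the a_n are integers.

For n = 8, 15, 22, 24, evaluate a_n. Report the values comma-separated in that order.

n=8: 8·1 4·2 2·4 1·8  φ→[4+2+1+1]=8
d|15:{15,5,3,1}  Σφ=8+4+2+1=15
d|22:{1,2,11,22}  Σφ=1+1+10+10=22
[q^24] φ(24)=8,φ(12)=4,φ(8)=4,φ(6)=2,φ(4)=2,φ(3)=2,φ(2)=1,φ(1)=1 ⇒ 24

8, 15, 22, 24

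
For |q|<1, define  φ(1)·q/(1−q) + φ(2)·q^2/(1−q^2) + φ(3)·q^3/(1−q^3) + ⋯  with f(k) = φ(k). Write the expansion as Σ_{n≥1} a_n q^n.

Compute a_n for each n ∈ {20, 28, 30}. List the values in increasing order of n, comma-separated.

[q^20] φ(1)=1,φ(2)=1,φ(4)=2,φ(5)=4,φ(10)=4,φ(20)=8 ⇒ 20
n=28: 28·1 14·2 7·4 4·7 2·14 1·28  φ→[12+6+6+2+1+1]=28
d|30:{30,15,10,6,5,3,2,1}  Σφ=8+8+4+2+4+2+1+1=30

20, 28, 30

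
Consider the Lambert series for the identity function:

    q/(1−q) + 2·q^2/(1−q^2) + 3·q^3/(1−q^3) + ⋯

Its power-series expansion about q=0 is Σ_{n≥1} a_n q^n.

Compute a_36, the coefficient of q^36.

a_36 = 91

n=36: 1·36 2·18 3·12 4·9 6·6 9·4 12·3 18·2 36·1  f→[1+2+3+4+6+9+12+18+36]=91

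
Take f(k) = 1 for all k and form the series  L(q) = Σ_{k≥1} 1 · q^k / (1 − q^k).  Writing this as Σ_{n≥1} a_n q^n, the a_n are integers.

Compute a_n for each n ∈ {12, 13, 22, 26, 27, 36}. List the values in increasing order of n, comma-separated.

q^12  k|12↦f(k): 12:1 6:1 4:1 3:1 2:1 1:1  a_12=6
q^13  k|13↦f(k): 1:1 13:1  a_13=2
n=22: 22·1 11·2 2·11 1·22  f→[1+1+1+1]=4
[q^26] f(26)=1,f(13)=1,f(2)=1,f(1)=1 ⇒ 4
q^27  k|27↦f(k): 1:1 3:1 9:1 27:1  a_27=4
q^36  k|36↦f(k): 1:1 2:1 3:1 4:1 6:1 9:1 12:1 18:1 36:1  a_36=9

6, 2, 4, 4, 4, 9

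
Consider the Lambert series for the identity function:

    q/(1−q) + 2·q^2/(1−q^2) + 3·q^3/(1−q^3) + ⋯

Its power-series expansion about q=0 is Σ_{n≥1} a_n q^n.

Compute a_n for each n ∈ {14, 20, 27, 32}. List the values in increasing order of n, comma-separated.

24, 42, 40, 63

d|14:{14,7,2,1}  Σf=14+7+2+1=24
[q^20] f(20)=20,f(10)=10,f(5)=5,f(4)=4,f(2)=2,f(1)=1 ⇒ 42
d|27:{1,3,9,27}  Σf=1+3+9+27=40
n=32: 1·32 2·16 4·8 8·4 16·2 32·1  f→[1+2+4+8+16+32]=63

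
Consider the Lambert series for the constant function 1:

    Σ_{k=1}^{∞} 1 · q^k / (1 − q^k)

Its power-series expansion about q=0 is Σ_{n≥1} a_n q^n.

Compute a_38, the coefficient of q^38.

n=38: 1·38 2·19 19·2 38·1  f→[1+1+1+1]=4

a_38 = 4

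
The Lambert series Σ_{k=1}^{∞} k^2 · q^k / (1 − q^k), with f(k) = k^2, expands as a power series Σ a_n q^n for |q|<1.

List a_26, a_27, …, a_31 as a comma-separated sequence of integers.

d|26:{1,2,13,26}  Σf=1+4+169+676=850
d|27:{27,9,3,1}  Σf=729+81+9+1=820
d|28:{28,14,7,4,2,1}  Σf=784+196+49+16+4+1=1050
[q^29] f(1)=1,f(29)=841 ⇒ 842
d|30:{1,2,3,5,6,10,15,30}  Σf=1+4+9+25+36+100+225+900=1300
[q^31] f(1)=1,f(31)=961 ⇒ 962

850, 820, 1050, 842, 1300, 962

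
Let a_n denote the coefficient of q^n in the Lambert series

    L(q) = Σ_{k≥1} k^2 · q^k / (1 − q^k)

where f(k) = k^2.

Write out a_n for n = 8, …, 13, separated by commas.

q^8  k|8↦f(k): 1:1 2:4 4:16 8:64  a_8=85
q^9  k|9↦f(k): 9:81 3:9 1:1  a_9=91
d|10:{10,5,2,1}  Σf=100+25+4+1=130
n=11: 1·11 11·1  f→[1+121]=122
q^12  k|12↦f(k): 12:144 6:36 4:16 3:9 2:4 1:1  a_12=210
d|13:{13,1}  Σf=169+1=170

85, 91, 130, 122, 210, 170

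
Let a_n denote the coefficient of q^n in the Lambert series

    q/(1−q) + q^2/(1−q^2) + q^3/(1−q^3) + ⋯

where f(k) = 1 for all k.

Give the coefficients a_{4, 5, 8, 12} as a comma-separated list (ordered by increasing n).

3, 2, 4, 6

q^4  k|4↦f(k): 1:1 2:1 4:1  a_4=3
d|5:{1,5}  Σf=1+1=2
[q^8] f(8)=1,f(4)=1,f(2)=1,f(1)=1 ⇒ 4
[q^12] f(12)=1,f(6)=1,f(4)=1,f(3)=1,f(2)=1,f(1)=1 ⇒ 6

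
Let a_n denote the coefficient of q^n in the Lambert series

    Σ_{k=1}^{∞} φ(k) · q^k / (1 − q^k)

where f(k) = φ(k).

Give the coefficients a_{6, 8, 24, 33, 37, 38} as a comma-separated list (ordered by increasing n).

n=6: 1·6 2·3 3·2 6·1  φ→[1+1+2+2]=6
[q^8] φ(1)=1,φ(2)=1,φ(4)=2,φ(8)=4 ⇒ 8
n=24: 24·1 12·2 8·3 6·4 4·6 3·8 2·12 1·24  φ→[8+4+4+2+2+2+1+1]=24
q^33  k|33↦φ(k): 33:20 11:10 3:2 1:1  a_33=33
d|37:{1,37}  Σφ=1+36=37
q^38  k|38↦φ(k): 1:1 2:1 19:18 38:18  a_38=38

6, 8, 24, 33, 37, 38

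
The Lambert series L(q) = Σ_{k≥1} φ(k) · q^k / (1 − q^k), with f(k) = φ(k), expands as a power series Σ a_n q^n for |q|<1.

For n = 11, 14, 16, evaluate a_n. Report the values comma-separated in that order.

n=11: 1·11 11·1  φ→[1+10]=11
[q^14] φ(1)=1,φ(2)=1,φ(7)=6,φ(14)=6 ⇒ 14
d|16:{16,8,4,2,1}  Σφ=8+4+2+1+1=16

11, 14, 16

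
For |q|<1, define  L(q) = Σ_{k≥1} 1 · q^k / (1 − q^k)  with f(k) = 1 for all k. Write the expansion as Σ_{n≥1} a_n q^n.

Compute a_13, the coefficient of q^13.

a_13 = 2

q^13  k|13↦f(k): 13:1 1:1  a_13=2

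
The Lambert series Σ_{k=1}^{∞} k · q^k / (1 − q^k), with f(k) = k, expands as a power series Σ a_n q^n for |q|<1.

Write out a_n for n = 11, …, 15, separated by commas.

12, 28, 14, 24, 24

d|11:{1,11}  Σf=1+11=12
d|12:{12,6,4,3,2,1}  Σf=12+6+4+3+2+1=28
d|13:{1,13}  Σf=1+13=14
q^14  k|14↦f(k): 14:14 7:7 2:2 1:1  a_14=24
[q^15] f(1)=1,f(3)=3,f(5)=5,f(15)=15 ⇒ 24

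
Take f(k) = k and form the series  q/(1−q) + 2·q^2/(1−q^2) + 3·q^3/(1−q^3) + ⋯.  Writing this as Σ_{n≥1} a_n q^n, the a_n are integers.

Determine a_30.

a_30 = 72

q^30  k|30↦f(k): 1:1 2:2 3:3 5:5 6:6 10:10 15:15 30:30  a_30=72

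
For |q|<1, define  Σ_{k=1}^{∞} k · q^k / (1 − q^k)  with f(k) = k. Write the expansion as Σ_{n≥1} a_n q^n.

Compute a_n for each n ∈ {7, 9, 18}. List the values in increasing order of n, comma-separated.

[q^7] f(1)=1,f(7)=7 ⇒ 8
[q^9] f(1)=1,f(3)=3,f(9)=9 ⇒ 13
q^18  k|18↦f(k): 1:1 2:2 3:3 6:6 9:9 18:18  a_18=39

8, 13, 39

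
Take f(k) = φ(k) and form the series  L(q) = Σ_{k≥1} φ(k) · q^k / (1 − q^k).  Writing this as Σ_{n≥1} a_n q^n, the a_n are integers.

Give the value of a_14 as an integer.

[q^14] φ(1)=1,φ(2)=1,φ(7)=6,φ(14)=6 ⇒ 14

a_14 = 14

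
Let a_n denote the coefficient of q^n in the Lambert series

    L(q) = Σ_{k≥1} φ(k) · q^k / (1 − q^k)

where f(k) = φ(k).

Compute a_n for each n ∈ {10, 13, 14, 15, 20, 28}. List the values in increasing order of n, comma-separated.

q^10  k|10↦φ(k): 10:4 5:4 2:1 1:1  a_10=10
[q^13] φ(1)=1,φ(13)=12 ⇒ 13
[q^14] φ(1)=1,φ(2)=1,φ(7)=6,φ(14)=6 ⇒ 14
n=15: 1·15 3·5 5·3 15·1  φ→[1+2+4+8]=15
q^20  k|20↦φ(k): 20:8 10:4 5:4 4:2 2:1 1:1  a_20=20
n=28: 1·28 2·14 4·7 7·4 14·2 28·1  φ→[1+1+2+6+6+12]=28

10, 13, 14, 15, 20, 28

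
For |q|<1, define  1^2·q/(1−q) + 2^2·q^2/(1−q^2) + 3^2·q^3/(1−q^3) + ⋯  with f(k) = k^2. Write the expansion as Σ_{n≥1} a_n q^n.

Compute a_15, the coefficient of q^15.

d|15:{1,3,5,15}  Σf=1+9+25+225=260

a_15 = 260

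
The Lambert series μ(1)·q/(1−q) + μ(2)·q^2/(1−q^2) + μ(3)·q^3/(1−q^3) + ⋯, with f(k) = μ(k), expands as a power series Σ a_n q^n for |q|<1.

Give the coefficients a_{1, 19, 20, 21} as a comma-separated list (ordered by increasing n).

q^1  k|1↦μ(k): 1:1  a_1=1
n=19: 19·1 1·19  μ→[(-1)+1]=0
[q^20] μ(20)=0,μ(10)=1,μ(5)=-1,μ(4)=0,μ(2)=-1,μ(1)=1 ⇒ 0
n=21: 21·1 7·3 3·7 1·21  μ→[1+(-1)+(-1)+1]=0

1, 0, 0, 0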